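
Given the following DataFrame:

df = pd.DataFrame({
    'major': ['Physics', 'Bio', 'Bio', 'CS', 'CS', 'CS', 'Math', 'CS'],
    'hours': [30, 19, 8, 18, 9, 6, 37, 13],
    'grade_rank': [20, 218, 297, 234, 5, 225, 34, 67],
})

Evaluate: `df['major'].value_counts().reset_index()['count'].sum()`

8

value_counts of major:
major
CS         4
Bio        2
Physics    1
Math       1
Name: count, dtype: int64
reset_index():
     major  count
0       CS      4
1      Bio      2
2  Physics      1
3     Math      1
Finally, sum of column 'count' = 8.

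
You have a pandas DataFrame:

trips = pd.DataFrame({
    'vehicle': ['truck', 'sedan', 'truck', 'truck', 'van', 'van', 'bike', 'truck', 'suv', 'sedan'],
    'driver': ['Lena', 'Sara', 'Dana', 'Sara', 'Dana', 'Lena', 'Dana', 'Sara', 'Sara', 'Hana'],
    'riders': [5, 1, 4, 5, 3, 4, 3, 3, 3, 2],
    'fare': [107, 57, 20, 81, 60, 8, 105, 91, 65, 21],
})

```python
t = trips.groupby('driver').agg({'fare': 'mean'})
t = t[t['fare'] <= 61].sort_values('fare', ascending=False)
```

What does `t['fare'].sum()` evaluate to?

group by driver, mean of fare:
             fare
driver           
Dana    61.666667
Hana    21.000000
Lena    57.500000
Sara    73.500000
filter rows where fare <= 61:
        fare
driver      
Hana    21.0
Lena    57.5
sort by fare descending:
        fare
driver      
Lena    57.5
Hana    21.0

78.5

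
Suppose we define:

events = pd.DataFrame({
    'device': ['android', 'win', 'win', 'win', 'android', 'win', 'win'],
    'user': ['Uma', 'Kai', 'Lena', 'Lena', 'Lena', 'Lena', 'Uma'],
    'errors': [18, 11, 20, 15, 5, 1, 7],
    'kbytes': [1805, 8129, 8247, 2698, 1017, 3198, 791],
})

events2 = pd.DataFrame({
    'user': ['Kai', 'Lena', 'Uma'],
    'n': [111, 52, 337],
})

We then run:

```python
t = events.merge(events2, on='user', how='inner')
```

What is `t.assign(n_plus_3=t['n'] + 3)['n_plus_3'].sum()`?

1014

merge on 'user' (how='inner') → 7 rows:
    device  user  errors  kbytes    n
0  android   Uma      18    1805  337
1      win   Kai      11    8129  111
2      win  Lena      20    8247   52
3      win  Lena      15    2698   52
4  android  Lena       5    1017   52
5      win  Lena       1    3198   52
6      win   Uma       7     791  337
add column n_plus_3 = t['n'] + 3:
    device  user  errors  kbytes    n  n_plus_3
0  android   Uma      18    1805  337       340
1      win   Kai      11    8129  111       114
2      win  Lena      20    8247   52        55
3      win  Lena      15    2698   52        55
4  android  Lena       5    1017   52        55
5      win  Lena       1    3198   52        55
6      win   Uma       7     791  337       340
Taking the sum of column 'n_plus_3' gives 1014.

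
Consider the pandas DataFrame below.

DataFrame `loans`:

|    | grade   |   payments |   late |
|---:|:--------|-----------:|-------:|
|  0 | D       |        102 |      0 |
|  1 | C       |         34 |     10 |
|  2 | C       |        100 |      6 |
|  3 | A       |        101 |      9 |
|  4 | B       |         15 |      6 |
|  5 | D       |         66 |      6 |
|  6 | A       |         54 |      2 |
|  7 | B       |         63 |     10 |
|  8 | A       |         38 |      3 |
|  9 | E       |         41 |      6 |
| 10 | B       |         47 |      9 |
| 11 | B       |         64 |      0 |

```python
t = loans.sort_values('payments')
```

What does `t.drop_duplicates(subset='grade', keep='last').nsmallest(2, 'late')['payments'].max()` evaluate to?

102

sort by payments:
   grade  payments  late
4      B        15     6
1      C        34    10
8      A        38     3
9      E        41     6
10     B        47     9
6      A        54     2
7      B        63    10
11     B        64     0
5      D        66     6
2      C       100     6
3      A       101     9
0      D       102     0
drop duplicate grade (keep=last):
   grade  payments  late
9      E        41     6
11     B        64     0
2      C       100     6
3      A       101     9
0      D       102     0
take 2 rows with smallest late:
   grade  payments  late
11     B        64     0
0      D       102     0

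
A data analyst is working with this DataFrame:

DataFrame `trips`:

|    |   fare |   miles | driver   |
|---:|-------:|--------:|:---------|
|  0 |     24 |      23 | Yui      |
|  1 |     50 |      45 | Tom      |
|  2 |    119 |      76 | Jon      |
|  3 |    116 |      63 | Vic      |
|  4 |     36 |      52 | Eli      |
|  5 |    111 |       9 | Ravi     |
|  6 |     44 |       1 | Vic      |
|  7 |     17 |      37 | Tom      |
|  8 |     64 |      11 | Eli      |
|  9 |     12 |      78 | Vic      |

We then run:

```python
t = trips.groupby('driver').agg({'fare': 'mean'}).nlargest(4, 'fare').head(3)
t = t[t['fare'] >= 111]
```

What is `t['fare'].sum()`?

230.0

group by driver, mean of fare:
              fare
driver            
Eli      50.000000
Jon     119.000000
Ravi    111.000000
Tom      33.500000
Vic      57.333333
Yui      24.000000
take 4 rows with largest fare:
              fare
driver            
Jon     119.000000
Ravi    111.000000
Vic      57.333333
Eli      50.000000
take first 3 rows:
              fare
driver            
Jon     119.000000
Ravi    111.000000
Vic      57.333333
filter rows where fare >= 111:
         fare
driver       
Jon     119.0
Ravi    111.0
Taking the sum of column 'fare' gives 230.0.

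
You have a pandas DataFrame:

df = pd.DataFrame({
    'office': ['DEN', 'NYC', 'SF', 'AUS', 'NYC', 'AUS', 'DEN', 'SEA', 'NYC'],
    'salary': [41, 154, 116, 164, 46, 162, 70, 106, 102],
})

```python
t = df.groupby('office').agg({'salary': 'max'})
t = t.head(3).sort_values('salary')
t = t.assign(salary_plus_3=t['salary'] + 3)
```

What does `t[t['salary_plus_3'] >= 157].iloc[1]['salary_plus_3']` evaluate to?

167

group by office, max of salary:
        salary
office        
AUS        164
DEN         70
NYC        154
SEA        106
SF         116
take first 3 rows:
        salary
office        
AUS        164
DEN         70
NYC        154
sort by salary:
        salary
office        
DEN         70
NYC        154
AUS        164
add column salary_plus_3 = t['salary'] + 3:
        salary  salary_plus_3
office                       
DEN         70             73
NYC        154            157
AUS        164            167
filter rows where salary_plus_3 >= 157:
        salary  salary_plus_3
office                       
NYC        154            157
AUS        164            167
Reading off the value at position 1, column 'salary_plus_3', we get 167.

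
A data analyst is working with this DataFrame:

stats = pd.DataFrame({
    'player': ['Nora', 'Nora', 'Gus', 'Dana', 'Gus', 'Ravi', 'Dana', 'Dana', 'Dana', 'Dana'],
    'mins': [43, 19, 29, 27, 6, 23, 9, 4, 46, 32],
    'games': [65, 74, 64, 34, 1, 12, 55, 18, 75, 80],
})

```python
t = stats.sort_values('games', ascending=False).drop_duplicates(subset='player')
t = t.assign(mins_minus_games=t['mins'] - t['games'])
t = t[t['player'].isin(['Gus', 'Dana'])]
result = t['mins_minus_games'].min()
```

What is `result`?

-48

sort by games descending:
  player  mins  games
9   Dana    32     80
8   Dana    46     75
1   Nora    19     74
0   Nora    43     65
2    Gus    29     64
6   Dana     9     55
3   Dana    27     34
7   Dana     4     18
5   Ravi    23     12
4    Gus     6      1
drop duplicate player (keep=first):
  player  mins  games
9   Dana    32     80
1   Nora    19     74
2    Gus    29     64
5   Ravi    23     12
add column mins_minus_games = t['mins'] - t['games']:
  player  mins  games  mins_minus_games
9   Dana    32     80               -48
1   Nora    19     74               -55
2    Gus    29     64               -35
5   Ravi    23     12                11
filter rows where player in ['Gus', 'Dana']:
  player  mins  games  mins_minus_games
9   Dana    32     80               -48
2    Gus    29     64               -35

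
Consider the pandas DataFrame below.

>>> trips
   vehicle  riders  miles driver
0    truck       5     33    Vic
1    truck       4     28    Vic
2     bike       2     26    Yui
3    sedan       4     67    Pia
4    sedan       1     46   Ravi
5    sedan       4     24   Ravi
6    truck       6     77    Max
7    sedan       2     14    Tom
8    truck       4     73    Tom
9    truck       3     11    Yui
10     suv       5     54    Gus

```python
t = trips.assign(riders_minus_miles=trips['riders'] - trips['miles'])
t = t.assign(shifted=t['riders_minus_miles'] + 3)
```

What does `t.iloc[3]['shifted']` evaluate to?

-60

add column riders_minus_miles = trips['riders'] - trips['miles']:
   vehicle  riders  miles driver  riders_minus_miles
0    truck       5     33    Vic                 -28
1    truck       4     28    Vic                 -24
2     bike       2     26    Yui                 -24
3    sedan       4     67    Pia                 -63
4    sedan       1     46   Ravi                 -45
5    sedan       4     24   Ravi                 -20
6    truck       6     77    Max                 -71
7    sedan       2     14    Tom                 -12
8    truck       4     73    Tom                 -69
9    truck       3     11    Yui                  -8
10     suv       5     54    Gus                 -49
add column shifted = t['riders_minus_miles'] + 3:
   vehicle  riders  miles driver  riders_minus_miles  shifted
0    truck       5     33    Vic                 -28      -25
1    truck       4     28    Vic                 -24      -21
2     bike       2     26    Yui                 -24      -21
3    sedan       4     67    Pia                 -63      -60
4    sedan       1     46   Ravi                 -45      -42
5    sedan       4     24   Ravi                 -20      -17
6    truck       6     77    Max                 -71      -68
7    sedan       2     14    Tom                 -12       -9
8    truck       4     73    Tom                 -69      -66
9    truck       3     11    Yui                  -8       -5
10     suv       5     54    Gus                 -49      -46
So iloc[3]['shifted'] = -60.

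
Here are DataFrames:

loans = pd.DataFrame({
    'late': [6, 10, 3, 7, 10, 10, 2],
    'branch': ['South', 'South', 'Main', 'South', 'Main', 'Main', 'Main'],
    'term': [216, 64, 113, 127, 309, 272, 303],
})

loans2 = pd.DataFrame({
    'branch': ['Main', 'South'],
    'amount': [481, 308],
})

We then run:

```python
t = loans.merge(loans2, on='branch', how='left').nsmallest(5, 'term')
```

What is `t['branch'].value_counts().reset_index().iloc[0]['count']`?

merge on 'branch' (how='left') → 7 rows:
   late branch  term  amount
0     6  South   216     308
1    10  South    64     308
2     3   Main   113     481
3     7  South   127     308
4    10   Main   309     481
5    10   Main   272     481
6     2   Main   303     481
take 5 rows with smallest term:
   late branch  term  amount
1    10  South    64     308
2     3   Main   113     481
3     7  South   127     308
0     6  South   216     308
5    10   Main   272     481
value_counts of branch:
branch
South    3
Main     2
Name: count, dtype: int64
reset_index():
  branch  count
0  South      3
1   Main      2
Reading off the value at position 0, column 'count', we get 3.

3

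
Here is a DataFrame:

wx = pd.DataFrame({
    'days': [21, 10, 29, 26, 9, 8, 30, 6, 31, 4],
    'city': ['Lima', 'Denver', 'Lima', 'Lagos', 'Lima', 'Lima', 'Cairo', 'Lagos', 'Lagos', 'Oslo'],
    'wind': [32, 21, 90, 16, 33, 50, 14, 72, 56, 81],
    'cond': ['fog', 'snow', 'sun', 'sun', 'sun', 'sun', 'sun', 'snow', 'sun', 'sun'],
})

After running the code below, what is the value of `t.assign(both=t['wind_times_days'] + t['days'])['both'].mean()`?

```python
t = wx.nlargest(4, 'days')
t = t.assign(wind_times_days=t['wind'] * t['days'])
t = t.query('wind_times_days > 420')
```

2203.0

take 4 rows with largest days:
   days   city  wind cond
8    31  Lagos    56  sun
6    30  Cairo    14  sun
2    29   Lima    90  sun
3    26  Lagos    16  sun
add column wind_times_days = t['wind'] * t['days']:
   days   city  wind cond  wind_times_days
8    31  Lagos    56  sun             1736
6    30  Cairo    14  sun              420
2    29   Lima    90  sun             2610
3    26  Lagos    16  sun              416
filter rows where wind_times_days > 420:
   days   city  wind cond  wind_times_days
8    31  Lagos    56  sun             1736
2    29   Lima    90  sun             2610
add column both = t['wind_times_days'] + t['days']:
   days   city  wind cond  wind_times_days  both
8    31  Lagos    56  sun             1736  1767
2    29   Lima    90  sun             2610  2639
mean of column 'both' → 2203.0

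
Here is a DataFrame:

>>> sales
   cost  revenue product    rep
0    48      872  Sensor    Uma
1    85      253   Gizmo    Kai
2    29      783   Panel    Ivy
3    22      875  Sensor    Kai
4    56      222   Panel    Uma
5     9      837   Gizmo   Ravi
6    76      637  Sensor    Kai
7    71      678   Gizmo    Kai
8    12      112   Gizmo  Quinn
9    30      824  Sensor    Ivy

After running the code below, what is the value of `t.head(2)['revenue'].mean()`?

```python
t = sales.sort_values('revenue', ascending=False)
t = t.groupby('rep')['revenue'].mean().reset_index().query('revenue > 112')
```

707.125

sort by revenue descending:
   cost  revenue product    rep
3    22      875  Sensor    Kai
0    48      872  Sensor    Uma
5     9      837   Gizmo   Ravi
9    30      824  Sensor    Ivy
2    29      783   Panel    Ivy
7    71      678   Gizmo    Kai
6    76      637  Sensor    Kai
1    85      253   Gizmo    Kai
4    56      222   Panel    Uma
8    12      112   Gizmo  Quinn
group by rep, mean of revenue:
rep
Ivy      803.50
Kai      610.75
Quinn    112.00
Ravi     837.00
Uma      547.00
Name: revenue, dtype: float64
reset_index():
     rep  revenue
0    Ivy   803.50
1    Kai   610.75
2  Quinn   112.00
3   Ravi   837.00
4    Uma   547.00
filter rows where revenue > 112:
    rep  revenue
0   Ivy   803.50
1   Kai   610.75
3  Ravi   837.00
4   Uma   547.00
take first 2 rows:
   rep  revenue
0  Ivy   803.50
1  Kai   610.75
mean of column 'revenue' → 707.125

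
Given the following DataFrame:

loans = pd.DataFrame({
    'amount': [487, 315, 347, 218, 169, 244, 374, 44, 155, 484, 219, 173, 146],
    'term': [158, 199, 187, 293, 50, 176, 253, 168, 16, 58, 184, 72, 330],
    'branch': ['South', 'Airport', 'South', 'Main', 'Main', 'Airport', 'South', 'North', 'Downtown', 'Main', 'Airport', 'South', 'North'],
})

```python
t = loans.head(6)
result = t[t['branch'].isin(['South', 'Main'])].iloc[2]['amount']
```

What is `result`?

218

take first 6 rows:
   amount  term   branch
0     487   158    South
1     315   199  Airport
2     347   187    South
3     218   293     Main
4     169    50     Main
5     244   176  Airport
filter rows where branch in ['South', 'Main']:
   amount  term branch
0     487   158  South
2     347   187  South
3     218   293   Main
4     169    50   Main
The value at position 2, column 'amount' is 218.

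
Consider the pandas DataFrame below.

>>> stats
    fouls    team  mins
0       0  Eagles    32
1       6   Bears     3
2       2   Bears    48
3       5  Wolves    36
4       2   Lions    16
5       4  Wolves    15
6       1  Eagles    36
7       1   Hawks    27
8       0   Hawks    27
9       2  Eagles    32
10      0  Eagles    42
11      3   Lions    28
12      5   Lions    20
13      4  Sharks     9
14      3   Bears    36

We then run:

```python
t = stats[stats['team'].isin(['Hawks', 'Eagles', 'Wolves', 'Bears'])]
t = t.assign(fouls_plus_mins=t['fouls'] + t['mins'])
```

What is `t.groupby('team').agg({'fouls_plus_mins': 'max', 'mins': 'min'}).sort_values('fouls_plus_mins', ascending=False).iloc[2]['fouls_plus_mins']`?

filter rows where team in ['Hawks', 'Eagles', 'Wolves', 'Bears']:
    fouls    team  mins
0       0  Eagles    32
1       6   Bears     3
2       2   Bears    48
3       5  Wolves    36
5       4  Wolves    15
6       1  Eagles    36
7       1   Hawks    27
8       0   Hawks    27
9       2  Eagles    32
10      0  Eagles    42
14      3   Bears    36
add column fouls_plus_mins = t['fouls'] + t['mins']:
    fouls    team  mins  fouls_plus_mins
0       0  Eagles    32               32
1       6   Bears     3                9
2       2   Bears    48               50
3       5  Wolves    36               41
5       4  Wolves    15               19
6       1  Eagles    36               37
7       1   Hawks    27               28
8       0   Hawks    27               27
9       2  Eagles    32               34
10      0  Eagles    42               42
14      3   Bears    36               39
group by team: max(fouls_plus_mins), min(mins):
        fouls_plus_mins  mins
team                         
Bears                50     3
Eagles               42    32
Hawks                28    27
Wolves               41    15
sort by fouls_plus_mins descending:
        fouls_plus_mins  mins
team                         
Bears                50     3
Eagles               42    32
Wolves               41    15
Hawks                28    27
value at position 2, column 'fouls_plus_mins' → 41

41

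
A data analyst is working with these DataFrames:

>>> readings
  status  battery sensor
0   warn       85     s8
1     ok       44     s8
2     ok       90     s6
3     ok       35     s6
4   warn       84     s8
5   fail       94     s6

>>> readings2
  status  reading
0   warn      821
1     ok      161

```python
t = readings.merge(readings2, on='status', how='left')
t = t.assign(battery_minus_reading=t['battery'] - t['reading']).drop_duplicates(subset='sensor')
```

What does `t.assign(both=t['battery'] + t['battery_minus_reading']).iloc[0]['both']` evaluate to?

-651.0

merge on 'status' (how='left') → 6 rows:
  status  battery sensor  reading
0   warn       85     s8    821.0
1     ok       44     s8    161.0
2     ok       90     s6    161.0
3     ok       35     s6    161.0
4   warn       84     s8    821.0
5   fail       94     s6      NaN
add column battery_minus_reading = t['battery'] - t['reading']:
  status  battery sensor  reading  battery_minus_reading
0   warn       85     s8    821.0                 -736.0
1     ok       44     s8    161.0                 -117.0
2     ok       90     s6    161.0                  -71.0
3     ok       35     s6    161.0                 -126.0
4   warn       84     s8    821.0                 -737.0
5   fail       94     s6      NaN                    NaN
drop duplicate sensor (keep=first):
  status  battery sensor  reading  battery_minus_reading
0   warn       85     s8    821.0                 -736.0
2     ok       90     s6    161.0                  -71.0
add column both = t['battery'] + t['battery_minus_reading']:
  status  battery sensor  reading  battery_minus_reading   both
0   warn       85     s8    821.0                 -736.0 -651.0
2     ok       90     s6    161.0                  -71.0   19.0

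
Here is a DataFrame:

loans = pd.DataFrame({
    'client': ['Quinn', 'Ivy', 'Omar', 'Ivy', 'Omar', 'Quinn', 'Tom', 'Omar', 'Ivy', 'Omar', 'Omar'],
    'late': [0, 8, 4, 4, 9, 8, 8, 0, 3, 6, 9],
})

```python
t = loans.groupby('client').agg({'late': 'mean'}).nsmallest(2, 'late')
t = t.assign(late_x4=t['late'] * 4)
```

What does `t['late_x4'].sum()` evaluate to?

36.0

group by client, mean of late:
        late
client      
Ivy      5.0
Omar     5.6
Quinn    4.0
Tom      8.0
take 2 rows with smallest late:
        late
client      
Quinn    4.0
Ivy      5.0
add column late_x4 = t['late'] * 4:
        late  late_x4
client               
Quinn    4.0     16.0
Ivy      5.0     20.0
So sum() = 36.0.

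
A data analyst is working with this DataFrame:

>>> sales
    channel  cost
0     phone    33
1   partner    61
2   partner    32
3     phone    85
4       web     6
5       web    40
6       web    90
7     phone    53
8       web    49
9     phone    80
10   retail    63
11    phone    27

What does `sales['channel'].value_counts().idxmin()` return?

value_counts of channel:
channel
phone      5
web        4
partner    2
retail     1
Name: count, dtype: int64
Finally, label with the smallest value = retail.

retail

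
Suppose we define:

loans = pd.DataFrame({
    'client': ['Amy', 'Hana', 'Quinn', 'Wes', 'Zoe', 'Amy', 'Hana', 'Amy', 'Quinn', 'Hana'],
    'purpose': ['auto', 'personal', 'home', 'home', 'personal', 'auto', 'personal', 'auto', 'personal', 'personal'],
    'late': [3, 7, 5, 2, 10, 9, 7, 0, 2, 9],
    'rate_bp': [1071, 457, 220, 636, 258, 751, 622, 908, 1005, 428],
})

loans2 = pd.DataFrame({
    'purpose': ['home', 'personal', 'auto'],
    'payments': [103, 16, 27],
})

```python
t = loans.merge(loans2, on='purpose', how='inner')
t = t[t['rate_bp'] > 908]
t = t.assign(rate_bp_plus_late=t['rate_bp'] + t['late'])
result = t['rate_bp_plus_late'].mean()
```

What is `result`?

1040.5

merge on 'purpose' (how='inner') → 10 rows:
  client   purpose  late  rate_bp  payments
0    Amy      auto     3     1071        27
1   Hana  personal     7      457        16
2  Quinn      home     5      220       103
3    Wes      home     2      636       103
4    Zoe  personal    10      258        16
5    Amy      auto     9      751        27
6   Hana  personal     7      622        16
7    Amy      auto     0      908        27
8  Quinn  personal     2     1005        16
9   Hana  personal     9      428        16
filter rows where rate_bp > 908:
  client   purpose  late  rate_bp  payments
0    Amy      auto     3     1071        27
8  Quinn  personal     2     1005        16
add column rate_bp_plus_late = t['rate_bp'] + t['late']:
  client   purpose  late  rate_bp  payments  rate_bp_plus_late
0    Amy      auto     3     1071        27               1074
8  Quinn  personal     2     1005        16               1007
Finally, mean of column 'rate_bp_plus_late' = 1040.5.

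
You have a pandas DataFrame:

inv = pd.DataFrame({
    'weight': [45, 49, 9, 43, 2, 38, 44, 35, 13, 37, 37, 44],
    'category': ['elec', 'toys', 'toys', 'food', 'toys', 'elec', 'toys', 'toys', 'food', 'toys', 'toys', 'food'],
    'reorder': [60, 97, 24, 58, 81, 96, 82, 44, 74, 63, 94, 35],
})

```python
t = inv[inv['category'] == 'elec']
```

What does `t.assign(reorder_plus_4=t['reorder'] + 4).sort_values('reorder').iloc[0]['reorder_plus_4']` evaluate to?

filter rows where category == 'elec':
   weight category  reorder
0      45     elec       60
5      38     elec       96
add column reorder_plus_4 = t['reorder'] + 4:
   weight category  reorder  reorder_plus_4
0      45     elec       60              64
5      38     elec       96             100
sort by reorder:
   weight category  reorder  reorder_plus_4
0      45     elec       60              64
5      38     elec       96             100

64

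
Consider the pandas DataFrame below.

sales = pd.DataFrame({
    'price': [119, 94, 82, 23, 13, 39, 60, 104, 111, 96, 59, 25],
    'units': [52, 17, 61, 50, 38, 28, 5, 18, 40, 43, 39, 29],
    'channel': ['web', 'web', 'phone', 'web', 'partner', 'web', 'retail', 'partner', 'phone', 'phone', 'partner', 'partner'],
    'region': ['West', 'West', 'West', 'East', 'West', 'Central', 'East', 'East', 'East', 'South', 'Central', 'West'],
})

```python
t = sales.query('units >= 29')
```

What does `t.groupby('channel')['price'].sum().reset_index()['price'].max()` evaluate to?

289

filter rows where units >= 29:
    price  units  channel   region
0     119     52      web     West
2      82     61    phone     West
3      23     50      web     East
4      13     38  partner     West
8     111     40    phone     East
9      96     43    phone    South
10     59     39  partner  Central
11     25     29  partner     West
group by channel, sum of price:
channel
partner     97
phone      289
web        142
Name: price, dtype: int64
reset_index():
   channel  price
0  partner     97
1    phone    289
2      web    142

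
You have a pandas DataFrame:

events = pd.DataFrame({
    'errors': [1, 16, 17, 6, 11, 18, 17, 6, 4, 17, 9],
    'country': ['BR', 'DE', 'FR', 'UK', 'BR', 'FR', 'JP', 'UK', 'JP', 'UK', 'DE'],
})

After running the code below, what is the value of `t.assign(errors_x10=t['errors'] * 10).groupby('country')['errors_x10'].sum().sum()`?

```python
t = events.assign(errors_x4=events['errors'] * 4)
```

1220

add column errors_x4 = events['errors'] * 4:
    errors country  errors_x4
0        1      BR          4
1       16      DE         64
2       17      FR         68
3        6      UK         24
4       11      BR         44
5       18      FR         72
6       17      JP         68
7        6      UK         24
8        4      JP         16
9       17      UK         68
10       9      DE         36
add column errors_x10 = t['errors'] * 10:
    errors country  errors_x4  errors_x10
0        1      BR          4          10
1       16      DE         64         160
2       17      FR         68         170
3        6      UK         24          60
4       11      BR         44         110
5       18      FR         72         180
6       17      JP         68         170
7        6      UK         24          60
8        4      JP         16          40
9       17      UK         68         170
10       9      DE         36          90
group by country, sum of errors_x10:
country
BR    120
DE    250
FR    350
JP    210
UK    290
Name: errors_x10, dtype: int64
Hence 1220.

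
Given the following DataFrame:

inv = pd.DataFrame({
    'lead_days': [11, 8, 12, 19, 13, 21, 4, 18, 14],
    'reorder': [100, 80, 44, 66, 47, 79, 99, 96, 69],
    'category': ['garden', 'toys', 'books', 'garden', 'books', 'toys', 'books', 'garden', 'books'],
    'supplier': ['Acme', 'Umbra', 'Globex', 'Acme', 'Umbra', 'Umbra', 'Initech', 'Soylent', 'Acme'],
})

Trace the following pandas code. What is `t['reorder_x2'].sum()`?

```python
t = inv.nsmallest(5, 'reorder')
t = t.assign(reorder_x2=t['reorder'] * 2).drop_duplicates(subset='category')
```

378

take 5 rows with smallest reorder:
   lead_days  reorder category supplier
2         12       44    books   Globex
4         13       47    books    Umbra
3         19       66   garden     Acme
8         14       69    books     Acme
5         21       79     toys    Umbra
add column reorder_x2 = t['reorder'] * 2:
   lead_days  reorder category supplier  reorder_x2
2         12       44    books   Globex          88
4         13       47    books    Umbra          94
3         19       66   garden     Acme         132
8         14       69    books     Acme         138
5         21       79     toys    Umbra         158
drop duplicate category (keep=first):
   lead_days  reorder category supplier  reorder_x2
2         12       44    books   Globex          88
3         19       66   garden     Acme         132
5         21       79     toys    Umbra         158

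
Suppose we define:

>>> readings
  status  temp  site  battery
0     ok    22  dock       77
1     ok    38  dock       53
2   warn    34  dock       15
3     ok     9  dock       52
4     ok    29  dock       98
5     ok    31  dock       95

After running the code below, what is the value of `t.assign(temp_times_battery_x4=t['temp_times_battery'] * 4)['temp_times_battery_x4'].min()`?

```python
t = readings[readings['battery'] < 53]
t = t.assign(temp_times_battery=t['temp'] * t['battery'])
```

filter rows where battery < 53:
  status  temp  site  battery
2   warn    34  dock       15
3     ok     9  dock       52
add column temp_times_battery = t['temp'] * t['battery']:
  status  temp  site  battery  temp_times_battery
2   warn    34  dock       15                 510
3     ok     9  dock       52                 468
add column temp_times_battery_x4 = t['temp_times_battery'] * 4:
  status  temp  site  battery  temp_times_battery  temp_times_battery_x4
2   warn    34  dock       15                 510                   2040
3     ok     9  dock       52                 468                   1872
So min() = 1872.

1872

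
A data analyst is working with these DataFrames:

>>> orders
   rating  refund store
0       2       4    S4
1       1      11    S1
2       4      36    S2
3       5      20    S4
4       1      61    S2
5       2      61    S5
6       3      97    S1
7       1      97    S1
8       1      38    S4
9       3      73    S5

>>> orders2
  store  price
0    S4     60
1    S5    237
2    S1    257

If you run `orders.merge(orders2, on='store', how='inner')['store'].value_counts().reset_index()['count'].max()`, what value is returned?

3

merge on 'store' (how='inner') → 8 rows:
   rating  refund store  price
0       2       4    S4     60
1       1      11    S1    257
2       5      20    S4     60
3       2      61    S5    237
4       3      97    S1    257
5       1      97    S1    257
6       1      38    S4     60
7       3      73    S5    237
value_counts of store:
store
S4    3
S1    3
S5    2
Name: count, dtype: int64
reset_index():
  store  count
0    S4      3
1    S1      3
2    S5      2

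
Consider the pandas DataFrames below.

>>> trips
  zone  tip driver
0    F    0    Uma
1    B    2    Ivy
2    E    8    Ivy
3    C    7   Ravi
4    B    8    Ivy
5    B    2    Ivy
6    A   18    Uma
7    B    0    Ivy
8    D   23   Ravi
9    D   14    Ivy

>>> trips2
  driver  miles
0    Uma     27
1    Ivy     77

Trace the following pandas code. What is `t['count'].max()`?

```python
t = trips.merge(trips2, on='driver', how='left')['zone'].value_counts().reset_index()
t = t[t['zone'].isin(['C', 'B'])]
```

merge on 'driver' (how='left') → 10 rows:
  zone  tip driver  miles
0    F    0    Uma   27.0
1    B    2    Ivy   77.0
2    E    8    Ivy   77.0
3    C    7   Ravi    NaN
4    B    8    Ivy   77.0
5    B    2    Ivy   77.0
6    A   18    Uma   27.0
7    B    0    Ivy   77.0
8    D   23   Ravi    NaN
9    D   14    Ivy   77.0
value_counts of zone:
zone
B    4
D    2
F    1
E    1
C    1
A    1
Name: count, dtype: int64
reset_index():
  zone  count
0    B      4
1    D      2
2    F      1
3    E      1
4    C      1
5    A      1
filter rows where zone in ['C', 'B']:
  zone  count
0    B      4
4    C      1
Then the max of column 'count': 4

4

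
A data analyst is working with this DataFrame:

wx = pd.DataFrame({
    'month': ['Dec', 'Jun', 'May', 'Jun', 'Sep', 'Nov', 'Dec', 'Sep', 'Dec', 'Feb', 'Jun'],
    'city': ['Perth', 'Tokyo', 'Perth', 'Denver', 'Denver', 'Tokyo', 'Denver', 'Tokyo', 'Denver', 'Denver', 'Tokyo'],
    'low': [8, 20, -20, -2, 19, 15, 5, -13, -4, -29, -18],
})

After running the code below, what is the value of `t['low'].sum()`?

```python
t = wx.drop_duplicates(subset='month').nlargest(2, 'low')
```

39

drop duplicate month (keep=first):
  month    city  low
0   Dec   Perth    8
1   Jun   Tokyo   20
2   May   Perth  -20
4   Sep  Denver   19
5   Nov   Tokyo   15
9   Feb  Denver  -29
take 2 rows with largest low:
  month    city  low
1   Jun   Tokyo   20
4   Sep  Denver   19
The sum of column 'low' is 39.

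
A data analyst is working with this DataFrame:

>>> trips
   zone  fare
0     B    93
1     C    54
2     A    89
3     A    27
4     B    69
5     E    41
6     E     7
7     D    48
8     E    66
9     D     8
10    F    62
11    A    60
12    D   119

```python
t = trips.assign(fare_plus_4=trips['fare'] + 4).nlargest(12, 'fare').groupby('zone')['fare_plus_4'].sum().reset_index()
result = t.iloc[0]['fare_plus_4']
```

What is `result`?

188

add column fare_plus_4 = trips['fare'] + 4:
   zone  fare  fare_plus_4
0     B    93           97
1     C    54           58
2     A    89           93
3     A    27           31
4     B    69           73
5     E    41           45
6     E     7           11
7     D    48           52
8     E    66           70
9     D     8           12
10    F    62           66
11    A    60           64
12    D   119          123
take 12 rows with largest fare:
   zone  fare  fare_plus_4
12    D   119          123
0     B    93           97
2     A    89           93
4     B    69           73
8     E    66           70
10    F    62           66
11    A    60           64
1     C    54           58
7     D    48           52
5     E    41           45
3     A    27           31
9     D     8           12
group by zone, sum of fare_plus_4:
zone
A    188
B    170
C     58
D    187
E    115
F     66
Name: fare_plus_4, dtype: int64
reset_index():
  zone  fare_plus_4
0    A          188
1    B          170
2    C           58
3    D          187
4    E          115
5    F           66
Finally, value at position 0, column 'fare_plus_4' = 188.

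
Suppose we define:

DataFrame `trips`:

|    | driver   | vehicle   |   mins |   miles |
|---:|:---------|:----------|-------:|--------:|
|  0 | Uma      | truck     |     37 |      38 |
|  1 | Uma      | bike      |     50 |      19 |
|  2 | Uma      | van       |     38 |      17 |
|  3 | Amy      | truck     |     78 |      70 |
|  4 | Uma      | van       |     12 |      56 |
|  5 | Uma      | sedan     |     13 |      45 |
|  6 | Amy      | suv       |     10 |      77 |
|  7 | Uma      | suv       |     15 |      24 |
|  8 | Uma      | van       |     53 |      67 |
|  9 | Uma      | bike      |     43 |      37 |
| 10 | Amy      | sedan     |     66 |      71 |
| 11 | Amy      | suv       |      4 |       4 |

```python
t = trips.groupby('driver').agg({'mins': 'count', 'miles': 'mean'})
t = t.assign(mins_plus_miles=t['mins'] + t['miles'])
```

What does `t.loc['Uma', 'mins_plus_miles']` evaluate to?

45.875

group by driver: count(mins), mean(miles):
        mins   miles
driver              
Amy        4  55.500
Uma        8  37.875
add column mins_plus_miles = t['mins'] + t['miles']:
        mins   miles  mins_plus_miles
driver                               
Amy        4  55.500           59.500
Uma        8  37.875           45.875
So loc['Uma', 'mins_plus_miles'] = 45.875.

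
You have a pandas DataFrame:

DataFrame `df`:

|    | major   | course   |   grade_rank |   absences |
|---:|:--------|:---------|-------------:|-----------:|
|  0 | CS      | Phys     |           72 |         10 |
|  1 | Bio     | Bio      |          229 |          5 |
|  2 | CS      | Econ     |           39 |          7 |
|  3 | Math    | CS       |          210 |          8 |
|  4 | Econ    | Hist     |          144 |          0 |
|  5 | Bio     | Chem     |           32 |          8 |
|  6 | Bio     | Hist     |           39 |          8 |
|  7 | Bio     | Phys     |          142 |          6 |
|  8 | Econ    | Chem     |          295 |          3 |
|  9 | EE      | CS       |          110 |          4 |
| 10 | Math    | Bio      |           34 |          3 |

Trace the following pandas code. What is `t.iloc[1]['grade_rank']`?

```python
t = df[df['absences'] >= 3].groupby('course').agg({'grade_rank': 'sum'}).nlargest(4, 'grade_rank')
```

filter rows where absences >= 3:
   major course  grade_rank  absences
0     CS   Phys          72        10
1    Bio    Bio         229         5
2     CS   Econ          39         7
3   Math     CS         210         8
5    Bio   Chem          32         8
6    Bio   Hist          39         8
7    Bio   Phys         142         6
8   Econ   Chem         295         3
9     EE     CS         110         4
10  Math    Bio          34         3
group by course, sum of grade_rank:
        grade_rank
course            
Bio            263
CS             320
Chem           327
Econ            39
Hist            39
Phys           214
take 4 rows with largest grade_rank:
        grade_rank
course            
Chem           327
CS             320
Bio            263
Phys           214
Taking the value at position 1, column 'grade_rank' gives 320.

320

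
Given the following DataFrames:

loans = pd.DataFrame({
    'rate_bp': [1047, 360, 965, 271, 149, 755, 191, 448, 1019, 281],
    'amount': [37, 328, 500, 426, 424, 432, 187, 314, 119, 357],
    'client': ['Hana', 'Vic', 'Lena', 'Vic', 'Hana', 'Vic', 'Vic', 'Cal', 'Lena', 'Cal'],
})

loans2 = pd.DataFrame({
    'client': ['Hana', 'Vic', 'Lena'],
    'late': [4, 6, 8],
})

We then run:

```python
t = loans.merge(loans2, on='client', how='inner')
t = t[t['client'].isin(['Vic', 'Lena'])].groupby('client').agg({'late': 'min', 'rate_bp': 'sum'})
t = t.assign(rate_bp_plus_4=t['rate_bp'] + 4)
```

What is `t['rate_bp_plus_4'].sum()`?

merge on 'client' (how='inner') → 8 rows:
   rate_bp  amount client  late
0     1047      37   Hana     4
1      360     328    Vic     6
2      965     500   Lena     8
3      271     426    Vic     6
4      149     424   Hana     4
5      755     432    Vic     6
6      191     187    Vic     6
7     1019     119   Lena     8
filter rows where client in ['Vic', 'Lena']:
   rate_bp  amount client  late
1      360     328    Vic     6
2      965     500   Lena     8
3      271     426    Vic     6
5      755     432    Vic     6
6      191     187    Vic     6
7     1019     119   Lena     8
group by client: min(late), sum(rate_bp):
        late  rate_bp
client               
Lena       8     1984
Vic        6     1577
add column rate_bp_plus_4 = t['rate_bp'] + 4:
        late  rate_bp  rate_bp_plus_4
client                               
Lena       8     1984            1988
Vic        6     1577            1581
sum of column 'rate_bp_plus_4' → 3569

3569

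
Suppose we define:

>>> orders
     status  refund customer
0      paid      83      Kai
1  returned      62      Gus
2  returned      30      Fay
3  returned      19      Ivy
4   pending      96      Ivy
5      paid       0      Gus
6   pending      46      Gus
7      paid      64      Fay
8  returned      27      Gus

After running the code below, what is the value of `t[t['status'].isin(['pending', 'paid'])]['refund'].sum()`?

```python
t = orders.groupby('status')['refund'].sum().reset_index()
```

group by status, sum of refund:
status
paid        147
pending     142
returned    138
Name: refund, dtype: int64
reset_index():
     status  refund
0      paid     147
1   pending     142
2  returned     138
filter rows where status in ['pending', 'paid']:
    status  refund
0     paid     147
1  pending     142
Taking the sum of column 'refund' gives 289.

289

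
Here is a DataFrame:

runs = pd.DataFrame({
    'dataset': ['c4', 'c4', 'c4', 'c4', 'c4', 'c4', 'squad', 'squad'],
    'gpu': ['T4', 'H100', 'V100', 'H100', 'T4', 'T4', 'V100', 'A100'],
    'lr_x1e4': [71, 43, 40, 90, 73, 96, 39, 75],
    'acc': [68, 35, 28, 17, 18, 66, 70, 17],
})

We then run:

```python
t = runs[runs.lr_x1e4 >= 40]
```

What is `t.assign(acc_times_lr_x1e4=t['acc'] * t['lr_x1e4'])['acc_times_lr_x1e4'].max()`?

filter rows where lr_x1e4 >= 40:
  dataset   gpu  lr_x1e4  acc
0      c4    T4       71   68
1      c4  H100       43   35
2      c4  V100       40   28
3      c4  H100       90   17
4      c4    T4       73   18
5      c4    T4       96   66
7   squad  A100       75   17
add column acc_times_lr_x1e4 = t['acc'] * t['lr_x1e4']:
  dataset   gpu  lr_x1e4  acc  acc_times_lr_x1e4
0      c4    T4       71   68               4828
1      c4  H100       43   35               1505
2      c4  V100       40   28               1120
3      c4  H100       90   17               1530
4      c4    T4       73   18               1314
5      c4    T4       96   66               6336
7   squad  A100       75   17               1275
max of column 'acc_times_lr_x1e4' → 6336

6336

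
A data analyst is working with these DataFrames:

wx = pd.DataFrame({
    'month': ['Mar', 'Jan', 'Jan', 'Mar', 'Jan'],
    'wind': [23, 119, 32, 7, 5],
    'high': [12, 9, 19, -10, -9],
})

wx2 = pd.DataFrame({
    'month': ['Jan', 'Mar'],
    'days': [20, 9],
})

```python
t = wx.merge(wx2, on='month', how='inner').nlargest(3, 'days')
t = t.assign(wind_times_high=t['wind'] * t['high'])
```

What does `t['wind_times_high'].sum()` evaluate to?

1634

merge on 'month' (how='inner') → 5 rows:
  month  wind  high  days
0   Mar    23    12     9
1   Jan   119     9    20
2   Jan    32    19    20
3   Mar     7   -10     9
4   Jan     5    -9    20
take 3 rows with largest days:
  month  wind  high  days
1   Jan   119     9    20
2   Jan    32    19    20
4   Jan     5    -9    20
add column wind_times_high = t['wind'] * t['high']:
  month  wind  high  days  wind_times_high
1   Jan   119     9    20             1071
2   Jan    32    19    20              608
4   Jan     5    -9    20              -45
Taking the sum of column 'wind_times_high' gives 1634.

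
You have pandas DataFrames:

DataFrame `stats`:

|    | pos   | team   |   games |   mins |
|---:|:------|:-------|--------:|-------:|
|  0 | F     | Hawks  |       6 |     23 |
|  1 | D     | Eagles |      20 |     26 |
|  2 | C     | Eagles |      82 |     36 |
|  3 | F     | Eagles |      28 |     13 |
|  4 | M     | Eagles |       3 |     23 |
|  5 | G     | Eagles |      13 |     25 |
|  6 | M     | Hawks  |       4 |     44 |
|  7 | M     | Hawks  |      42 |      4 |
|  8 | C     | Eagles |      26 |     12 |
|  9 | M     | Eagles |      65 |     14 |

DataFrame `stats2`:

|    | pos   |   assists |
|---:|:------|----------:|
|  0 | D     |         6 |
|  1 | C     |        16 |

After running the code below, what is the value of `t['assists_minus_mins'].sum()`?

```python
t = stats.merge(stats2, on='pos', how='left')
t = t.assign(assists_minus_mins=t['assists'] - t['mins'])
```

-36.0

merge on 'pos' (how='left') → 10 rows:
  pos    team  games  mins  assists
0   F   Hawks      6    23      NaN
1   D  Eagles     20    26      6.0
2   C  Eagles     82    36     16.0
3   F  Eagles     28    13      NaN
4   M  Eagles      3    23      NaN
5   G  Eagles     13    25      NaN
6   M   Hawks      4    44      NaN
7   M   Hawks     42     4      NaN
8   C  Eagles     26    12     16.0
9   M  Eagles     65    14      NaN
add column assists_minus_mins = t['assists'] - t['mins']:
  pos    team  games  mins  assists  assists_minus_mins
0   F   Hawks      6    23      NaN                 NaN
1   D  Eagles     20    26      6.0               -20.0
2   C  Eagles     82    36     16.0               -20.0
3   F  Eagles     28    13      NaN                 NaN
4   M  Eagles      3    23      NaN                 NaN
5   G  Eagles     13    25      NaN                 NaN
6   M   Hawks      4    44      NaN                 NaN
7   M   Hawks     42     4      NaN                 NaN
8   C  Eagles     26    12     16.0                 4.0
9   M  Eagles     65    14      NaN                 NaN
So sum() = -36.0.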